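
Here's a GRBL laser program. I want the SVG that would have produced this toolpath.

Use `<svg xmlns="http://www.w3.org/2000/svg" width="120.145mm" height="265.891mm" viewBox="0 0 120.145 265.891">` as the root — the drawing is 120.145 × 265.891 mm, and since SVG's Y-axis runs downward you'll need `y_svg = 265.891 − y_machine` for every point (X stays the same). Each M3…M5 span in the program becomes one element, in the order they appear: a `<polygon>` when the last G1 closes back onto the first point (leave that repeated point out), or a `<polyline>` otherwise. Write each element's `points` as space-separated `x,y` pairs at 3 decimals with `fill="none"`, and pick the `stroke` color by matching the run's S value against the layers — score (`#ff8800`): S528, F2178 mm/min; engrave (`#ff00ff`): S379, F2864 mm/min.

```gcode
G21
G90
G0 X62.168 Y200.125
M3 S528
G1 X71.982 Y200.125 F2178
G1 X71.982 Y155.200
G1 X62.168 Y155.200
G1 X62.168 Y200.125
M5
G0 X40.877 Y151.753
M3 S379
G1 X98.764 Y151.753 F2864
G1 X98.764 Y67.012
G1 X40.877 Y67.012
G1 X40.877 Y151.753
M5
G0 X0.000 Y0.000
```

Each laser-on run becomes one SVG element. Flip Y back into SVG space with y_svg = 265.891 − y_machine.

Run 1: power S528 maps to stroke `#ff8800` (score). The run returns to its start, so emit a `<polygon>` with points (Y-flipped): 62.168,65.766 71.982,65.766 71.982,110.691 62.168,110.691.

Run 2: S379 ⇒ engrave layer `#ff00ff`. The run returns to its start, so emit a `<polygon>` with points (Y-flipped): 40.877,114.138 98.764,114.138 98.764,198.879 40.877,198.879.

<svg xmlns="http://www.w3.org/2000/svg" width="120.145mm" height="265.891mm" viewBox="0 0 120.145 265.891">
  <polygon points="62.168,65.766 71.982,65.766 71.982,110.691 62.168,110.691" fill="none" stroke="#ff8800"/>
  <polygon points="40.877,114.138 98.764,114.138 98.764,198.879 40.877,198.879" fill="none" stroke="#ff00ff"/>
</svg>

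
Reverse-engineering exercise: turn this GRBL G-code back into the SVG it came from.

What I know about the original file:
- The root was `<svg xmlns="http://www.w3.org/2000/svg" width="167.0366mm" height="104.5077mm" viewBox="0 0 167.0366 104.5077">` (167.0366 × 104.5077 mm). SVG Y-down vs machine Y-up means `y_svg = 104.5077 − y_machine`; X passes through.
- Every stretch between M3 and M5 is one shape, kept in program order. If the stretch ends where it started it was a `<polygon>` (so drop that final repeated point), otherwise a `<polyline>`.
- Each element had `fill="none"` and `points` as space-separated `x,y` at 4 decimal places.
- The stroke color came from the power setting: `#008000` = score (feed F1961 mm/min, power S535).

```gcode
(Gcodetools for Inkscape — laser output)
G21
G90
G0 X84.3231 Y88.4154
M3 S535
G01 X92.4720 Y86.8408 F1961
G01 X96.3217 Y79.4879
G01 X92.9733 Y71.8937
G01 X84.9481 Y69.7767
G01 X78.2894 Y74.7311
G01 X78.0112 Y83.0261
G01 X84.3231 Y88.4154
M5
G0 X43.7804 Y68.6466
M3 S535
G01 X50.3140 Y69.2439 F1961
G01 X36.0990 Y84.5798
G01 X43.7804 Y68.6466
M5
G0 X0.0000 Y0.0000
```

y_svg = 104.5077 − y_m. Every run uses S535, so all elements get stroke `#008000` (score).

[1] closed run; points: 84.3231,16.0923 92.4720,17.6669 96.3217,25.0198 92.9733,32.6140 84.9481,34.7310 78.2894,29.7766 78.0112,21.4816

[2] closed run; points: 43.7804,35.8611 50.3140,35.2638 36.0990,19.9279

<svg xmlns="http://www.w3.org/2000/svg" width="167.0366mm" height="104.5077mm" viewBox="0 0 167.0366 104.5077">
  <polygon points="84.3231,16.0923 92.4720,17.6669 96.3217,25.0198 92.9733,32.6140 84.9481,34.7310 78.2894,29.7766 78.0112,21.4816" fill="none" stroke="#008000"/>
  <polygon points="43.7804,35.8611 50.3140,35.2638 36.0990,19.9279" fill="none" stroke="#008000"/>
</svg>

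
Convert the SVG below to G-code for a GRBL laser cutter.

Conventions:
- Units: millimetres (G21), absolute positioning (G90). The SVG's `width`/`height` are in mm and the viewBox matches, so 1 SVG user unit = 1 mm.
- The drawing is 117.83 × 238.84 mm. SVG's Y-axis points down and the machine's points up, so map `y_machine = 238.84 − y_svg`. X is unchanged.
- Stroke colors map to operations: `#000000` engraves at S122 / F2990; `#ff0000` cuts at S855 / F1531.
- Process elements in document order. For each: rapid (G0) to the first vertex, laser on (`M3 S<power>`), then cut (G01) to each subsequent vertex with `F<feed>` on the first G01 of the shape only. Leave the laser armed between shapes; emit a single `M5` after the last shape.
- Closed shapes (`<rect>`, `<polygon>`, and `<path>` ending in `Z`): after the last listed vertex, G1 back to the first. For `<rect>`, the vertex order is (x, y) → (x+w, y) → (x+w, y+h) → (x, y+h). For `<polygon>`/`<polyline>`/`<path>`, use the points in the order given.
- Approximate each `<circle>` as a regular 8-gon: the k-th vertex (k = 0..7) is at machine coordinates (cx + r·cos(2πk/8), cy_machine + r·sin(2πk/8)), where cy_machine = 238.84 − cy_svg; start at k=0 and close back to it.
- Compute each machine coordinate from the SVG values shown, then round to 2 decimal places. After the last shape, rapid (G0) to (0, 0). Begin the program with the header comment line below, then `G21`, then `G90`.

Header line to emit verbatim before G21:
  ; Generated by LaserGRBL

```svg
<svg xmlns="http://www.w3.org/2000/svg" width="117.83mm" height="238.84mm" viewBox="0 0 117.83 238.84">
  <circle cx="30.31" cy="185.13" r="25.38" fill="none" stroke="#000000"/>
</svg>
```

1 u = 1 mm; y_m = 238.84 − y.

[1] `<circle>` circle, #000000→engrave S122 F2990: (55.69,53.71) → (48.26,71.66) → (30.31,79.09) → (12.36,71.66) → (4.93,53.71) → (12.36,35.76) → (30.31,28.33) → (48.26,35.76) → (55.69,53.71) (closed)

; Generated by LaserGRBL
G21
G90
G0 X55.69 Y53.71
M3 S122
G01 X48.26 Y71.66 F2990
G01 X30.31 Y79.09
G01 X12.36 Y71.66
G01 X4.93 Y53.71
G01 X12.36 Y35.76
G01 X30.31 Y28.33
G01 X48.26 Y35.76
G01 X55.69 Y53.71
M5
G0 X0.00 Y0.00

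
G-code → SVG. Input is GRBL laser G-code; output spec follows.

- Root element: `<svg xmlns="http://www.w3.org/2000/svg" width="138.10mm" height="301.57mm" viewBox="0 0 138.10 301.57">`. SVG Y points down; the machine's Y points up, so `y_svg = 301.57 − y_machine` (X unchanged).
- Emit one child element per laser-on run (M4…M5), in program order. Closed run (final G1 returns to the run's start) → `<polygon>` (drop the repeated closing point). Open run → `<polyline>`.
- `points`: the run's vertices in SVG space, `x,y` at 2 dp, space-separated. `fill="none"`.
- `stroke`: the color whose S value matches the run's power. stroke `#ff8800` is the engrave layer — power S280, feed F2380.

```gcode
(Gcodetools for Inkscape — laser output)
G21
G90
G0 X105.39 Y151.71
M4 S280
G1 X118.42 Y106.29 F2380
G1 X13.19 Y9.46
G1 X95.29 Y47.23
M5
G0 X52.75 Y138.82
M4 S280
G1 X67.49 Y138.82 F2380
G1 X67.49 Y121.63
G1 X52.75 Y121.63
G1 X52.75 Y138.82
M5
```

<svg xmlns="http://www.w3.org/2000/svg" width="138.10mm" height="301.57mm" viewBox="0 0 138.10 301.57">
  <polyline points="105.39,149.86 118.42,195.28 13.19,292.11 95.29,254.34" fill="none" stroke="#ff8800"/>
  <polygon points="52.75,162.75 67.49,162.75 67.49,179.94 52.75,179.94" fill="none" stroke="#ff8800"/>
</svg>

Each laser-on run becomes one SVG element. Flip Y back into SVG space with y_svg = 301.57 − y_machine. Every run uses S280, so all elements get stroke `#ff8800` (engrave).

Run 1: The run is open, so emit a `<polyline>` with points (Y-flipped): 105.39,149.86 118.42,195.28 13.19,292.11 95.29,254.34.

Run 2: The run returns to its start, so emit a `<polygon>` with points (Y-flipped): 52.75,162.75 67.49,162.75 67.49,179.94 52.75,179.94.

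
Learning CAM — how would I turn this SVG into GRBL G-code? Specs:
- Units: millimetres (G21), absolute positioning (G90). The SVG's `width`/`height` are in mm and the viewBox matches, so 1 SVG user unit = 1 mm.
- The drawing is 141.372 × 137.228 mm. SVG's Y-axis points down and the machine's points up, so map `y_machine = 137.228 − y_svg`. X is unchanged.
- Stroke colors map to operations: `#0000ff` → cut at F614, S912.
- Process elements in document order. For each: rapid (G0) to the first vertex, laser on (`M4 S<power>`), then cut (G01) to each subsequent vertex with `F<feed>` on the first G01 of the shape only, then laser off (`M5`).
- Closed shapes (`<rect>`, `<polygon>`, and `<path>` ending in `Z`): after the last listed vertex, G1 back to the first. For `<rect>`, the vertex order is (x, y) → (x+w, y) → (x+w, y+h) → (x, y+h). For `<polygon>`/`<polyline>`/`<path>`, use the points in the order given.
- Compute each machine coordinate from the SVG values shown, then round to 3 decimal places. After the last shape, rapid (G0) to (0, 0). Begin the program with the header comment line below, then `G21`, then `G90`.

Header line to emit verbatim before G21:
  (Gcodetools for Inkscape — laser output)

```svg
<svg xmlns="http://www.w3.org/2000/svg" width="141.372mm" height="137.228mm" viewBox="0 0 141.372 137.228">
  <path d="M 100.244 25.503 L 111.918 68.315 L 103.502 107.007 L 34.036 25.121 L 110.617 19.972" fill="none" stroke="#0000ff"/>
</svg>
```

(Gcodetools for Inkscape — laser output)
G21
G90
G0 X100.244 Y111.725
M4 S912
G01 X111.918 Y68.913 F614
G01 X103.502 Y30.221
G01 X34.036 Y112.107
G01 X110.617 Y117.256
M5
G0 X0.000 Y0.000

1 u = 1 mm; y_m = 137.228 − y.

[1] `<path>` open polyline, #0000ff→cut S912 F614: (100.244,111.725) → (111.918,68.913) → (103.502,30.221) → (34.036,112.107) → (110.617,117.256)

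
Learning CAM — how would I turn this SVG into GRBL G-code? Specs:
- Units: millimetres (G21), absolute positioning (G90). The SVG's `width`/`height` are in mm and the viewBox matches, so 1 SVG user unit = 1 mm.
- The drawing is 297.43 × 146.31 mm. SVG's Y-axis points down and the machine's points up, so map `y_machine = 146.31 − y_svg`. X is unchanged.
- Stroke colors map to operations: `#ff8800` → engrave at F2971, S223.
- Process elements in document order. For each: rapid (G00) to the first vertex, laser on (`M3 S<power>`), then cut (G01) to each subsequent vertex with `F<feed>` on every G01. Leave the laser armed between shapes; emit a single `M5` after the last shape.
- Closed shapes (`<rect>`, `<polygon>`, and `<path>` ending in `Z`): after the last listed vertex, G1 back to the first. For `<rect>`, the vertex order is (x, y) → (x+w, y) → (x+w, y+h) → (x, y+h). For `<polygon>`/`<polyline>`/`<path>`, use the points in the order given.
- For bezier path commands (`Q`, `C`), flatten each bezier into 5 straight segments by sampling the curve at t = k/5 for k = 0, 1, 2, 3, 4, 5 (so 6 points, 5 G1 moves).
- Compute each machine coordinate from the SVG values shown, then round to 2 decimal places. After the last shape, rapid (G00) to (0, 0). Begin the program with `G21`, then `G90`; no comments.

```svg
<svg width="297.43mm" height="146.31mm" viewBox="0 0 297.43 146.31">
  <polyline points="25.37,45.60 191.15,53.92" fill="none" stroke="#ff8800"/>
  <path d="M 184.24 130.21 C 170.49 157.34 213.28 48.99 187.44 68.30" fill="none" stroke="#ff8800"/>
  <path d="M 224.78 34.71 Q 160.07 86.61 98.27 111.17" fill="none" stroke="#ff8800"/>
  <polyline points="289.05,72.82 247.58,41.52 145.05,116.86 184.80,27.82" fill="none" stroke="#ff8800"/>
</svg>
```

1 u = 1 mm; y_m = 146.31 − y.

[1] `<polyline>` line segment, #ff8800→engrave S223 F2971: (25.37,100.71) → (191.15,92.39)

[2] `<path>` cubic bezier, #ff8800→engrave S223 F2971: (184.24,16.10) → (181.77,13.97) → (186.87,31.73) → (193.52,56.75) → (195.71,76.38) → (187.44,78.01)

[3] `<path>` quadratic bezier, #ff8800→engrave S223 F2971: (224.78,111.60) → (199.01,91.93) → (173.48,74.45) → (148.18,59.16) → (123.11,46.06) → (98.27,35.14)

[4] `<polyline>` open polyline, #ff8800→engrave S223 F2971: (289.05,73.49) → (247.58,104.79) → (145.05,29.45) → (184.80,118.49)

G21
G90
G00 X25.37 Y100.71
M3 S223
G01 X191.15 Y92.39 F2971
G00 X184.24 Y16.10
M3 S223
G01 X181.77 Y13.97 F2971
G01 X186.87 Y31.73 F2971
G01 X193.52 Y56.75 F2971
G01 X195.71 Y76.38 F2971
G01 X187.44 Y78.01 F2971
G00 X224.78 Y111.60
M3 S223
G01 X199.01 Y91.93 F2971
G01 X173.48 Y74.45 F2971
G01 X148.18 Y59.16 F2971
G01 X123.11 Y46.06 F2971
G01 X98.27 Y35.14 F2971
G00 X289.05 Y73.49
M3 S223
G01 X247.58 Y104.79 F2971
G01 X145.05 Y29.45 F2971
G01 X184.80 Y118.49 F2971
M5
G00 X0.00 Y0.00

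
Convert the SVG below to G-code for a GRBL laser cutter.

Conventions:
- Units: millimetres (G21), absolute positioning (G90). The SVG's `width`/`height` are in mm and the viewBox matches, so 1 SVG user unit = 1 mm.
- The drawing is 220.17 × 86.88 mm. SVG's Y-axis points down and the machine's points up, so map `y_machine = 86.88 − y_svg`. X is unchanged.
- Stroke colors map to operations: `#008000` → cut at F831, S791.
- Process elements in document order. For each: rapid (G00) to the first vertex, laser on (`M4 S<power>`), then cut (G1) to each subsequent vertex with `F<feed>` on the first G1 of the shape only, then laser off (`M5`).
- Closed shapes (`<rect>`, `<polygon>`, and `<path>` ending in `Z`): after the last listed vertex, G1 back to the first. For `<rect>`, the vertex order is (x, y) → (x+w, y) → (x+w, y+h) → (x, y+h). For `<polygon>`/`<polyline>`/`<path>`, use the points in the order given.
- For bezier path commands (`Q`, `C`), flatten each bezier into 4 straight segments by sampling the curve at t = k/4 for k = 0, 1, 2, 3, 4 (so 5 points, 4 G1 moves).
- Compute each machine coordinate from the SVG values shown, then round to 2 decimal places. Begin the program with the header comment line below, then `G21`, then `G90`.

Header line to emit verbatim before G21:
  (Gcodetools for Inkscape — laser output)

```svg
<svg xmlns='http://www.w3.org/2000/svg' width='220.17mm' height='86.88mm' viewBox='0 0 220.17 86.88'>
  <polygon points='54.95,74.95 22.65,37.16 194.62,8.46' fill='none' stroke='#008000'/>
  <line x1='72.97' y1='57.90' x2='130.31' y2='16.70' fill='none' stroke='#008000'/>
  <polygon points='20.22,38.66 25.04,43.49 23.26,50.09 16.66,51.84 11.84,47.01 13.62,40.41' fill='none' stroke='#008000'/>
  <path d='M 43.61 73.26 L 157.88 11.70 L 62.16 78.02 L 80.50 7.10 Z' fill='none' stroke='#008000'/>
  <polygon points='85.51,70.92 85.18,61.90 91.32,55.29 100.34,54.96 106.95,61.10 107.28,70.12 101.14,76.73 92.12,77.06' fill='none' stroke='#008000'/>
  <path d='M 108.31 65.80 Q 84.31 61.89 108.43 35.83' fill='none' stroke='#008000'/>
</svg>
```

(Gcodetools for Inkscape — laser output)
G21
G90
G00 X54.95 Y11.93
M4 S791
G1 X22.65 Y49.72 F831
G1 X194.62 Y78.42
G1 X54.95 Y11.93
M5
G00 X72.97 Y28.98
M4 S791
G1 X130.31 Y70.18 F831
M5
G00 X20.22 Y48.22
M4 S791
G1 X25.04 Y43.39 F831
G1 X23.26 Y36.79
G1 X16.66 Y35.04
G1 X11.84 Y39.87
G1 X13.62 Y46.47
G1 X20.22 Y48.22
M5
G00 X43.61 Y13.62
M4 S791
G1 X157.88 Y75.18 F831
G1 X62.16 Y8.86
G1 X80.50 Y79.78
G1 X43.61 Y13.62
M5
G00 X85.51 Y15.96
M4 S791
G1 X85.18 Y24.98 F831
G1 X91.32 Y31.59
G1 X100.34 Y31.92
G1 X106.95 Y25.78
G1 X107.28 Y16.76
G1 X101.14 Y10.15
G1 X92.12 Y9.82
G1 X85.51 Y15.96
M5
G00 X108.31 Y21.08
M4 S791
G1 X99.32 Y24.42 F831
G1 X96.34 Y30.53
G1 X99.38 Y39.40
G1 X108.43 Y51.05
M5

viewBox `0 0 220.17 86.88` with mm width/height → 1 unit = 1 mm. Flip: y_m = 86.88 − y_svg.

**Shape 1** — `<polygon>` closed polygon, stroke `#008000` → cut (S791, F831). Machine vertices: (54.95,11.93) → (22.65,49.72) → (194.62,78.42) → (54.95,11.93). Closed: final G1 returns to the first vertex.

**Shape 2** — `<line>` line segment, stroke `#008000` → cut (S791, F831). Machine vertices: (72.97,28.98) → (130.31,70.18). Open path.

**Shape 3** — `<polygon>` regular polygon, stroke `#008000` → cut (S791, F831). Machine vertices: (20.22,48.22) → (25.04,43.39) → (23.26,36.79) → (16.66,35.04) → (11.84,39.87) → (13.62,46.47) → (20.22,48.22). Closed: final G1 returns to the first vertex.

**Shape 4** — `<path>` closed polygon, stroke `#008000` → cut (S791, F831). Machine vertices: (43.61,13.62) → (157.88,75.18) → (62.16,8.86) → (80.50,79.78) → (43.61,13.62). Closed: final G1 returns to the first vertex.

**Shape 5** — `<polygon>` regular polygon, stroke `#008000` → cut (S791, F831). Machine vertices: (85.51,15.96) → (85.18,24.98) → (91.32,31.59) → (100.34,31.92) → (106.95,25.78) → (107.28,16.76) → (101.14,10.15) → (92.12,9.82) → (85.51,15.96). Closed: final G1 returns to the first vertex.

**Shape 6** — `<path>` quadratic bezier, stroke `#008000` → cut (S791, F831). Control points (SVG): P0=(108.31,65.80), P1=(84.31,61.89), P2=(108.43,35.83); sampled at t=k/4. Machine vertices: (108.31,21.08) → (99.32,24.42) → (96.34,30.53) → (99.38,39.40) → (108.43,51.05). Open path.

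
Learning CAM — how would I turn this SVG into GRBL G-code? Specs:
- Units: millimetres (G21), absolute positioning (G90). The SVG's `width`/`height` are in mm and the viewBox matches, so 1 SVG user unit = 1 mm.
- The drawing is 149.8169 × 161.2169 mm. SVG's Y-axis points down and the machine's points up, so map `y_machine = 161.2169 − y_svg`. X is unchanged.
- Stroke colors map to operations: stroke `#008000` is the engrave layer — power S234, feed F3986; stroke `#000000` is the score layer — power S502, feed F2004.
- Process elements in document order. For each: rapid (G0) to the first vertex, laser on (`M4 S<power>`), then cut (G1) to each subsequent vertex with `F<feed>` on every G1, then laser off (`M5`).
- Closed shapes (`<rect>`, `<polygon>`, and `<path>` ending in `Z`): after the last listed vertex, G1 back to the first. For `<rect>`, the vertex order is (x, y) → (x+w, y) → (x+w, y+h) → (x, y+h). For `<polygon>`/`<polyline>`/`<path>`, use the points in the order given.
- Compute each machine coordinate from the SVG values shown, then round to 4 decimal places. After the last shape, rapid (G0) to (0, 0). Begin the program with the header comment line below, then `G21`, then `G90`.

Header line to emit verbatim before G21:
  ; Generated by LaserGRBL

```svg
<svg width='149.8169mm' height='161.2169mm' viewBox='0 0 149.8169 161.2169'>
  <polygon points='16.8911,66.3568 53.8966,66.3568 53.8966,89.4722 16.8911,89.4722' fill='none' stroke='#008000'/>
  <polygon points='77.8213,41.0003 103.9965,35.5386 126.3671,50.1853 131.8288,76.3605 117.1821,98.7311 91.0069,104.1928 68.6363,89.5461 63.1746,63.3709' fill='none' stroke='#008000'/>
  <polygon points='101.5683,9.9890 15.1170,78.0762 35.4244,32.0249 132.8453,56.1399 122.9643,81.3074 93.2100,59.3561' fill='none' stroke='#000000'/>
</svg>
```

1 u = 1 mm; y_m = 161.2169 − y.

[1] `<polygon>` rectangle, #008000→engrave S234 F3986: (16.8911,94.8601) → (53.8966,94.8601) → (53.8966,71.7447) → (16.8911,71.7447) → (16.8911,94.8601) (closed)

[2] `<polygon>` regular polygon, #008000→engrave S234 F3986: (77.8213,120.2166) → (103.9965,125.6783) → (126.3671,111.0316) → (131.8288,84.8564) → (117.1821,62.4858) → (91.0069,57.0241) → (68.6363,71.6708) → (63.1746,97.8460) → (77.8213,120.2166) (closed)

[3] `<polygon>` closed polygon, #000000→score S502 F2004: (101.5683,151.2279) → (15.1170,83.1407) → (35.4244,129.1920) → (132.8453,105.0770) → (122.9643,79.9095) → (93.2100,101.8608) → (101.5683,151.2279) (closed)

; Generated by LaserGRBL
G21
G90
G0 X16.8911 Y94.8601
M4 S234
G1 X53.8966 Y94.8601 F3986
G1 X53.8966 Y71.7447 F3986
G1 X16.8911 Y71.7447 F3986
G1 X16.8911 Y94.8601 F3986
M5
G0 X77.8213 Y120.2166
M4 S234
G1 X103.9965 Y125.6783 F3986
G1 X126.3671 Y111.0316 F3986
G1 X131.8288 Y84.8564 F3986
G1 X117.1821 Y62.4858 F3986
G1 X91.0069 Y57.0241 F3986
G1 X68.6363 Y71.6708 F3986
G1 X63.1746 Y97.8460 F3986
G1 X77.8213 Y120.2166 F3986
M5
G0 X101.5683 Y151.2279
M4 S502
G1 X15.1170 Y83.1407 F2004
G1 X35.4244 Y129.1920 F2004
G1 X132.8453 Y105.0770 F2004
G1 X122.9643 Y79.9095 F2004
G1 X93.2100 Y101.8608 F2004
G1 X101.5683 Y151.2279 F2004
M5
G0 X0.0000 Y0.0000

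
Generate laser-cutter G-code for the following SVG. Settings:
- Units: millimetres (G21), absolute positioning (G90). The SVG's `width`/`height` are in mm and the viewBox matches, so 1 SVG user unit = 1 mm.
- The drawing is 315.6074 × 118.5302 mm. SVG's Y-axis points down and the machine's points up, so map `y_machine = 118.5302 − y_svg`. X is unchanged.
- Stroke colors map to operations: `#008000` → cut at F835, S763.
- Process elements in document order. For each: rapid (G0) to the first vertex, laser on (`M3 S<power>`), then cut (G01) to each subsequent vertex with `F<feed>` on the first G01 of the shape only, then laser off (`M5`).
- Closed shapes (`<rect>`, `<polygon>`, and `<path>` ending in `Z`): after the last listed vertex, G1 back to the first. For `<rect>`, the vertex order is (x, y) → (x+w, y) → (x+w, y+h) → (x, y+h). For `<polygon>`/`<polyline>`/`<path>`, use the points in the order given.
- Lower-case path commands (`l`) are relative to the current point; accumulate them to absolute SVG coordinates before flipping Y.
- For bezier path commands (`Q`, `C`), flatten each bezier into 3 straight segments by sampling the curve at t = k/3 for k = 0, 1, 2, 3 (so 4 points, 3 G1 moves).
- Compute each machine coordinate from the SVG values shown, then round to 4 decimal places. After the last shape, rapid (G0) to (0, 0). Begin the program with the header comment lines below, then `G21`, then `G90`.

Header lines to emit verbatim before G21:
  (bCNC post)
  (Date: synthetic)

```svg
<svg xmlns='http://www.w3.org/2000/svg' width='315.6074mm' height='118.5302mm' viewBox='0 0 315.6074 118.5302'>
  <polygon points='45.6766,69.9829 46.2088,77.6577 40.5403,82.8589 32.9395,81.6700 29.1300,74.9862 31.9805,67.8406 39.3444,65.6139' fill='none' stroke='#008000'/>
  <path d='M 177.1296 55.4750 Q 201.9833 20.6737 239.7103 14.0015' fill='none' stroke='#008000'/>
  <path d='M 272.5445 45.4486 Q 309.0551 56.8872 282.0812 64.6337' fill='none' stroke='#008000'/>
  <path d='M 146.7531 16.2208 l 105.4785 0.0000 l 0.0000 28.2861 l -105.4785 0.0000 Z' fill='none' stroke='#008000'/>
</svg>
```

1 u = 1 mm; y_m = 118.5302 − y.

[1] `<polygon>` regular polygon, #008000→cut S763 F835: (45.6766,48.5473) → (46.2088,40.8725) → (40.5403,35.6713) → (32.9395,36.8602) → (29.1300,43.5440) → (31.9805,50.6896) → (39.3444,52.9163) → (45.6766,48.5473) (closed)

[2] `<path>` quadratic bezier, #008000→cut S763 F835: (177.1296,63.0552) → (195.1291,83.1306) → (215.9893,96.9551) → (239.7103,104.5287)

[3] `<path>` quadratic bezier, #008000→cut S763 F835: (272.5445,73.0816) → (289.8311,65.8661) → (293.0100,59.4711) → (282.0812,53.8965)

[4] `<path>` rectangle, #008000→cut S763 F835: (146.7531,102.3094) → (252.2316,102.3094) → (252.2316,74.0233) → (146.7531,74.0233) → (146.7531,102.3094) (closed)

(bCNC post)
(Date: synthetic)
G21
G90
G0 X45.6766 Y48.5473
M3 S763
G01 X46.2088 Y40.8725 F835
G01 X40.5403 Y35.6713
G01 X32.9395 Y36.8602
G01 X29.1300 Y43.5440
G01 X31.9805 Y50.6896
G01 X39.3444 Y52.9163
G01 X45.6766 Y48.5473
M5
G0 X177.1296 Y63.0552
M3 S763
G01 X195.1291 Y83.1306 F835
G01 X215.9893 Y96.9551
G01 X239.7103 Y104.5287
M5
G0 X272.5445 Y73.0816
M3 S763
G01 X289.8311 Y65.8661 F835
G01 X293.0100 Y59.4711
G01 X282.0812 Y53.8965
M5
G0 X146.7531 Y102.3094
M3 S763
G01 X252.2316 Y102.3094 F835
G01 X252.2316 Y74.0233
G01 X146.7531 Y74.0233
G01 X146.7531 Y102.3094
M5
G0 X0.0000 Y0.0000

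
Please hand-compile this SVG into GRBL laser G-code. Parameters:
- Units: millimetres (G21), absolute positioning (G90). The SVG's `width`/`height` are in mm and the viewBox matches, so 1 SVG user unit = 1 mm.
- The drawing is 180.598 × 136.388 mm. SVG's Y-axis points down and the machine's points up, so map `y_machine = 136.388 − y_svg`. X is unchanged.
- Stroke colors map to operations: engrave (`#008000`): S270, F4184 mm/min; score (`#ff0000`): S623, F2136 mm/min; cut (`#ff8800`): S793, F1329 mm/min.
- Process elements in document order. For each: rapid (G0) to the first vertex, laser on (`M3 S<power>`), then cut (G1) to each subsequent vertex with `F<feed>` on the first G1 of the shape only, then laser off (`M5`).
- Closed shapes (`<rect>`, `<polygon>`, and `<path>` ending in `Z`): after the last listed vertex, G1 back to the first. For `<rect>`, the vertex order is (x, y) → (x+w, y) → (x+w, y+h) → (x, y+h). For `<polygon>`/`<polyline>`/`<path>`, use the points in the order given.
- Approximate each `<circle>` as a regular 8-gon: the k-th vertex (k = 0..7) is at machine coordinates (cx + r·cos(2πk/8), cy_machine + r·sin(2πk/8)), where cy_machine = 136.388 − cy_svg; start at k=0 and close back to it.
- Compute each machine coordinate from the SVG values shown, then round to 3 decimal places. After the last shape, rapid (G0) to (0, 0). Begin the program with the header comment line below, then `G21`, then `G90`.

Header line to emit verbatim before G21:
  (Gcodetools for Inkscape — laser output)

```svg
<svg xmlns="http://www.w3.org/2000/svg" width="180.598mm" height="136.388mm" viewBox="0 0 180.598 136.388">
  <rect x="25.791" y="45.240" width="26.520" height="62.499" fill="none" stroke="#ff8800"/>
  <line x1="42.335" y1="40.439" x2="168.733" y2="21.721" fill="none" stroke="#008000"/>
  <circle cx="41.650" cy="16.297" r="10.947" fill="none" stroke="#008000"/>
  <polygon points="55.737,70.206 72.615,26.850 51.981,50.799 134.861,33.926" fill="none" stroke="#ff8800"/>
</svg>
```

(Gcodetools for Inkscape — laser output)
G21
G90
G0 X25.791 Y91.148
M3 S793
G1 X52.311 Y91.148 F1329
G1 X52.311 Y28.649
G1 X25.791 Y28.649
G1 X25.791 Y91.148
M5
G0 X42.335 Y95.949
M3 S270
G1 X168.733 Y114.667 F4184
M5
G0 X52.597 Y120.091
M3 S270
G1 X49.391 Y127.832 F4184
G1 X41.650 Y131.038
G1 X33.909 Y127.832
G1 X30.703 Y120.091
G1 X33.909 Y112.350
G1 X41.650 Y109.144
G1 X49.391 Y112.350
G1 X52.597 Y120.091
M5
G0 X55.737 Y66.182
M3 S793
G1 X72.615 Y109.538 F1329
G1 X51.981 Y85.589
G1 X134.861 Y102.462
G1 X55.737 Y66.182
M5
G0 X0.000 Y0.000

Since the viewBox matches the mm dimensions, user units are millimetres directly. The only transform is the Y-flip y_m = 136.388 − y_svg.

Shape 1 is a rectangle drawn with `<rect>`. Its stroke #ff8800 means cut at S793, F1329. After flipping Y the toolpath is (25.791,91.148) → (52.311,91.148) → (52.311,28.649) → (25.791,28.649) → (25.791,91.148), returning to the start.

Shape 2 is a line segment drawn with `<line>`. Its stroke #008000 means engrave at S270, F4184. After flipping Y the toolpath is (42.335,95.949) → (168.733,114.667).

Shape 3 is a circle drawn with `<circle>`. Its stroke #008000 means engrave at S270, F4184. After flipping Y the toolpath is (52.597,120.091) → (49.391,127.832) → (41.650,131.038) → (33.909,127.832) → (30.703,120.091) → (33.909,112.350) → (41.650,109.144) → (49.391,112.350) → (52.597,120.091), returning to the start.

Shape 4 is a closed polygon drawn with `<polygon>`. Its stroke #ff8800 means cut at S793, F1329. After flipping Y the toolpath is (55.737,66.182) → (72.615,109.538) → (51.981,85.589) → (134.861,102.462) → (55.737,66.182), returning to the start.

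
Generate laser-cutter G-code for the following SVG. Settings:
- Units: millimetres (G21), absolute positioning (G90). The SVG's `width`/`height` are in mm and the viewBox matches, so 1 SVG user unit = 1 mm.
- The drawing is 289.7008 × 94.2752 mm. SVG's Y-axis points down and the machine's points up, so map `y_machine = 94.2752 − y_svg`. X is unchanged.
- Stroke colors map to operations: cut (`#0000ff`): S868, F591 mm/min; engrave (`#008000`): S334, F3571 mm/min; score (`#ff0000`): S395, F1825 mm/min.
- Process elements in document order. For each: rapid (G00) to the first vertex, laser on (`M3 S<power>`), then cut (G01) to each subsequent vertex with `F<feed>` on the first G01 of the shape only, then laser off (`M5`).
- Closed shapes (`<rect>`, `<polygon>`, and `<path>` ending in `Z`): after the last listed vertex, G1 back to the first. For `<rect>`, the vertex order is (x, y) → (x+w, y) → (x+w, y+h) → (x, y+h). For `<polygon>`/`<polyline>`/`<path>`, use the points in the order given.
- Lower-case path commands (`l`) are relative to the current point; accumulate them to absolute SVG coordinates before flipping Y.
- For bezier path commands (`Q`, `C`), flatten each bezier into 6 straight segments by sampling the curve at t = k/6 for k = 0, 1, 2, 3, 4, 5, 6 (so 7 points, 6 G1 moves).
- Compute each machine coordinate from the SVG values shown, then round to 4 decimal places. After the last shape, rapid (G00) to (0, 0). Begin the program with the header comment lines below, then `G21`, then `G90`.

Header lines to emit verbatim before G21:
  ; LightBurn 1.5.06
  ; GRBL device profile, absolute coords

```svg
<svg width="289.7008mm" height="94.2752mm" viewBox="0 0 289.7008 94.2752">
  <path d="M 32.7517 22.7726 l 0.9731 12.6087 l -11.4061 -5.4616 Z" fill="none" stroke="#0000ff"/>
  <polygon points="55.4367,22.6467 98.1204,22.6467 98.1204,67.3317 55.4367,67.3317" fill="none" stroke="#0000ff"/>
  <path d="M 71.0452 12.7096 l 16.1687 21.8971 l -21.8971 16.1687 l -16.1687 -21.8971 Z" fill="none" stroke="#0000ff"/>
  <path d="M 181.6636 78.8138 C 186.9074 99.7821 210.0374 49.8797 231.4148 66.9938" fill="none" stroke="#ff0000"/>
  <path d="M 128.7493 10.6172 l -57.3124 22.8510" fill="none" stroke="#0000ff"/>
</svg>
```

Since the viewBox matches the mm dimensions, user units are millimetres directly. The only transform is the Y-flip y_m = 94.2752 − y_svg.

Shape 1 is a regular polygon drawn with `<path>`. Its stroke #0000ff means cut at S868, F591. After flipping Y the toolpath is (32.7517,71.5026) → (33.7248,58.8939) → (22.3187,64.3555) → (32.7517,71.5026), returning to the start.

Shape 2 is a rectangle drawn with `<polygon>`. Its stroke #0000ff means cut at S868, F591. After flipping Y the toolpath is (55.4367,71.6285) → (98.1204,71.6285) → (98.1204,26.9435) → (55.4367,26.9435) → (55.4367,71.6285), returning to the start.

Shape 3 is a regular polygon drawn with `<path>`. Its stroke #0000ff means cut at S868, F591. After flipping Y the toolpath is (71.0452,81.5656) → (87.2139,59.6685) → (65.3168,43.4998) → (49.1481,65.3969) → (71.0452,81.5656), returning to the start.

Shape 4 is a cubic bezier drawn with `<path>`. Its stroke #ff0000 means score at S395, F1825. After flipping Y the toolpath is (181.6636,15.4614) → (185.6851,10.2448) → (192.1421,13.0097) → (200.4891,19.9261) → (210.1806,27.1636) → (220.6710,30.8921) → (231.4148,27.2814).

Shape 5 is a line segment drawn with `<path>`. Its stroke #0000ff means cut at S868, F591. After flipping Y the toolpath is (128.7493,83.6580) → (71.4369,60.8070).

; LightBurn 1.5.06
; GRBL device profile, absolute coords
G21
G90
G00 X32.7517 Y71.5026
M3 S868
G01 X33.7248 Y58.8939 F591
G01 X22.3187 Y64.3555
G01 X32.7517 Y71.5026
M5
G00 X55.4367 Y71.6285
M3 S868
G01 X98.1204 Y71.6285 F591
G01 X98.1204 Y26.9435
G01 X55.4367 Y26.9435
G01 X55.4367 Y71.6285
M5
G00 X71.0452 Y81.5656
M3 S868
G01 X87.2139 Y59.6685 F591
G01 X65.3168 Y43.4998
G01 X49.1481 Y65.3969
G01 X71.0452 Y81.5656
M5
G00 X181.6636 Y15.4614
M3 S395
G01 X185.6851 Y10.2448 F1825
G01 X192.1421 Y13.0097
G01 X200.4891 Y19.9261
G01 X210.1806 Y27.1636
G01 X220.6710 Y30.8921
G01 X231.4148 Y27.2814
M5
G00 X128.7493 Y83.6580
M3 S868
G01 X71.4369 Y60.8070 F591
M5
G00 X0.0000 Y0.0000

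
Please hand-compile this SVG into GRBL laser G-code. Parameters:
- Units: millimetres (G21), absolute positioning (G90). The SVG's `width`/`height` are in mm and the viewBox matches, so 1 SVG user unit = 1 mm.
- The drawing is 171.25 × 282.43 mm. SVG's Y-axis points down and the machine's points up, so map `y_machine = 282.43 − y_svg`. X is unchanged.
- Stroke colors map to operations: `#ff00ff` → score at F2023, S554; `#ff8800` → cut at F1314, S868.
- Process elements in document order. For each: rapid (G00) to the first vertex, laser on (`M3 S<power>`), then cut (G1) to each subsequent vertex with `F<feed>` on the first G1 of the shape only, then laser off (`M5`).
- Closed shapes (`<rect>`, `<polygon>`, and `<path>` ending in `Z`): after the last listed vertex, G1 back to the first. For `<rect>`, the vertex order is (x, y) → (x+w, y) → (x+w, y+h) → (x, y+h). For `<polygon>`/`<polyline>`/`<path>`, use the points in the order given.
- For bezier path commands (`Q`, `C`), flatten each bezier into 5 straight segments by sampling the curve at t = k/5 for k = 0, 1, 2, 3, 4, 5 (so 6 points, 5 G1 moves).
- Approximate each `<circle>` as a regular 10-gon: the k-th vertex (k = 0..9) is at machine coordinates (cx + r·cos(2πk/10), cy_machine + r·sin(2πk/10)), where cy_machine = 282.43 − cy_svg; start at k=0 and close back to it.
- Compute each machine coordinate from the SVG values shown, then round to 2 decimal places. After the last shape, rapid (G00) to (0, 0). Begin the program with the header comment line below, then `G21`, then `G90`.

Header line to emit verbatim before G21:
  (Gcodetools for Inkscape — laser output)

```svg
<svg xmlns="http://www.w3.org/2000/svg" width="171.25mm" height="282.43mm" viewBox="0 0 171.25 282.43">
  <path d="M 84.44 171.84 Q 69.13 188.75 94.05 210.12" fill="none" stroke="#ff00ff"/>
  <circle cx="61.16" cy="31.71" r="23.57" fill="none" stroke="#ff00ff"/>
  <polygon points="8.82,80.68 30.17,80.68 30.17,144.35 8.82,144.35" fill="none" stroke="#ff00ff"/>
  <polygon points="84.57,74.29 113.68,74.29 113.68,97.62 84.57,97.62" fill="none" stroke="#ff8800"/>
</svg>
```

viewBox `0 0 171.25 282.43` with mm width/height → 1 unit = 1 mm. Flip: y_m = 282.43 − y_svg.

**Shape 1** — `<path>` quadratic bezier, stroke `#ff00ff` → score (S554, F2023). Control points (SVG): P0=(84.44,171.84), P1=(69.13,188.75), P2=(94.05,210.12); sampled at t=k/5. Machine vertices: (84.44,110.59) → (79.93,103.65) → (78.63,96.35) → (80.55,88.69) → (85.69,80.68) → (94.05,72.31). Open path.

**Shape 2** — `<circle>` circle, stroke `#ff00ff` → score (S554, F2023). Machine vertices: (84.73,250.72) → (80.23,264.57) → (68.44,273.14) → (53.88,273.14) → (42.09,264.57) → (37.59,250.72) → (42.09,236.87) → (53.88,228.30) → (68.44,228.30) → (80.23,236.87) → (84.73,250.72). Closed: final G1 returns to the first vertex.

**Shape 3** — `<polygon>` rectangle, stroke `#ff00ff` → score (S554, F2023). Machine vertices: (8.82,201.75) → (30.17,201.75) → (30.17,138.08) → (8.82,138.08) → (8.82,201.75). Closed: final G1 returns to the first vertex.

**Shape 4** — `<polygon>` rectangle, stroke `#ff8800` → cut (S868, F1314). Machine vertices: (84.57,208.14) → (113.68,208.14) → (113.68,184.81) → (84.57,184.81) → (84.57,208.14). Closed: final G1 returns to the first vertex.

(Gcodetools for Inkscape — laser output)
G21
G90
G00 X84.44 Y110.59
M3 S554
G1 X79.93 Y103.65 F2023
G1 X78.63 Y96.35
G1 X80.55 Y88.69
G1 X85.69 Y80.68
G1 X94.05 Y72.31
M5
G00 X84.73 Y250.72
M3 S554
G1 X80.23 Y264.57 F2023
G1 X68.44 Y273.14
G1 X53.88 Y273.14
G1 X42.09 Y264.57
G1 X37.59 Y250.72
G1 X42.09 Y236.87
G1 X53.88 Y228.30
G1 X68.44 Y228.30
G1 X80.23 Y236.87
G1 X84.73 Y250.72
M5
G00 X8.82 Y201.75
M3 S554
G1 X30.17 Y201.75 F2023
G1 X30.17 Y138.08
G1 X8.82 Y138.08
G1 X8.82 Y201.75
M5
G00 X84.57 Y208.14
M3 S868
G1 X113.68 Y208.14 F1314
G1 X113.68 Y184.81
G1 X84.57 Y184.81
G1 X84.57 Y208.14
M5
G00 X0.00 Y0.00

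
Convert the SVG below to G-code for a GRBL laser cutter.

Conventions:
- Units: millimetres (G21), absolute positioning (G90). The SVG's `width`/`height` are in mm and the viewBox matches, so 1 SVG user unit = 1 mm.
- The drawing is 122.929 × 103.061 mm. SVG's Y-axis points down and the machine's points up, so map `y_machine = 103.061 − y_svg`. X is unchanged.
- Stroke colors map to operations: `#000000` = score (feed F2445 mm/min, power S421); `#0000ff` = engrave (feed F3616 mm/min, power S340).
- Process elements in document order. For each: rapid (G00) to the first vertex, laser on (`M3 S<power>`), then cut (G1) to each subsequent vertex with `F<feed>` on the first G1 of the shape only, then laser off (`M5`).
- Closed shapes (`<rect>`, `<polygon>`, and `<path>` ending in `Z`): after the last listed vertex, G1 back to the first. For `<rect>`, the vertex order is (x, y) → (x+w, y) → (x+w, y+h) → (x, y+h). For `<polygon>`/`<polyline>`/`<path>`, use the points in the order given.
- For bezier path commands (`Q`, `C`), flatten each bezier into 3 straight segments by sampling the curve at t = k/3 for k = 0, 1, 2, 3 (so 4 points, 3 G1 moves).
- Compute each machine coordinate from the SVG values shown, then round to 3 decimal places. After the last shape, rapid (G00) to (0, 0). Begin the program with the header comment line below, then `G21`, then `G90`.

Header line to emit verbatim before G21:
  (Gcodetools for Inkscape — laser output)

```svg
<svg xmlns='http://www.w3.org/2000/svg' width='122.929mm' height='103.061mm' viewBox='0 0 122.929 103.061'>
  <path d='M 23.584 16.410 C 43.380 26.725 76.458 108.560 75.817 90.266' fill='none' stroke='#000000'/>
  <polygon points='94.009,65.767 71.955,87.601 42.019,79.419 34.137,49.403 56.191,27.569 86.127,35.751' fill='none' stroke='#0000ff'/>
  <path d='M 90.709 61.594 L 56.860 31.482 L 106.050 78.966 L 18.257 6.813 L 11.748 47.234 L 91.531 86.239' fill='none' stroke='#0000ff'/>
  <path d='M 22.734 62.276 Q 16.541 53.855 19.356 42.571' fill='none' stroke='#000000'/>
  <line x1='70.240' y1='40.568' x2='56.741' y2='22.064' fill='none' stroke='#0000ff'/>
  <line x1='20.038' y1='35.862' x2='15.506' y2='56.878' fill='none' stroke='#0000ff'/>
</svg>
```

(Gcodetools for Inkscape — laser output)
G21
G90
G00 X23.584 Y86.651
M3 S421
G1 X46.067 Y58.853 F2445
G1 X66.959 Y21.520
G1 X75.817 Y12.795
M5
G00 X94.009 Y37.294
M3 S340
G1 X71.955 Y15.460 F3616
G1 X42.019 Y23.642
G1 X34.137 Y53.658
G1 X56.191 Y75.492
G1 X86.127 Y67.310
G1 X94.009 Y37.294
M5
G00 X90.709 Y41.467
M3 S340
G1 X56.860 Y71.579 F3616
G1 X106.050 Y24.095
G1 X18.257 Y96.248
G1 X11.748 Y55.827
G1 X91.531 Y16.822
M5
G00 X22.734 Y40.785
M3 S421
G1 X19.606 Y46.717 F2445
G1 X18.480 Y53.285
G1 X19.356 Y60.490
M5
G00 X70.240 Y62.493
M3 S340
G1 X56.741 Y80.997 F3616
M5
G00 X20.038 Y67.199
M3 S340
G1 X15.506 Y46.183 F3616
M5
G00 X0.000 Y0.000

viewBox `0 0 122.929 103.061` with mm width/height → 1 unit = 1 mm. Flip: y_m = 103.061 − y_svg.

**Shape 1** — `<path>` cubic bezier, stroke `#000000` → score (S421, F2445). Control points (SVG): P0=(23.584,16.410), P1=(43.380,26.725), P2=(76.458,108.560), P3=(75.817,90.266); sampled at t=k/3. Machine vertices: (23.584,86.651) → (46.067,58.853) → (66.959,21.520) → (75.817,12.795). Open path.

**Shape 2** — `<polygon>` regular polygon, stroke `#0000ff` → engrave (S340, F3616). Machine vertices: (94.009,37.294) → (71.955,15.460) → (42.019,23.642) → (34.137,53.658) → (56.191,75.492) → (86.127,67.310) → (94.009,37.294). Closed: final G1 returns to the first vertex.

**Shape 3** — `<path>` open polyline, stroke `#0000ff` → engrave (S340, F3616). Machine vertices: (90.709,41.467) → (56.860,71.579) → (106.050,24.095) → (18.257,96.248) → (11.748,55.827) → (91.531,16.822). Open path.

**Shape 4** — `<path>` quadratic bezier, stroke `#000000` → score (S421, F2445). Control points (SVG): P0=(22.734,62.276), P1=(16.541,53.855), P2=(19.356,42.571); sampled at t=k/3. Machine vertices: (22.734,40.785) → (19.606,46.717) → (18.480,53.285) → (19.356,60.490). Open path.

**Shape 5** — `<line>` line segment, stroke `#0000ff` → engrave (S340, F3616). Machine vertices: (70.240,62.493) → (56.741,80.997). Open path.

**Shape 6** — `<line>` line segment, stroke `#0000ff` → engrave (S340, F3616). Machine vertices: (20.038,67.199) → (15.506,46.183). Open path.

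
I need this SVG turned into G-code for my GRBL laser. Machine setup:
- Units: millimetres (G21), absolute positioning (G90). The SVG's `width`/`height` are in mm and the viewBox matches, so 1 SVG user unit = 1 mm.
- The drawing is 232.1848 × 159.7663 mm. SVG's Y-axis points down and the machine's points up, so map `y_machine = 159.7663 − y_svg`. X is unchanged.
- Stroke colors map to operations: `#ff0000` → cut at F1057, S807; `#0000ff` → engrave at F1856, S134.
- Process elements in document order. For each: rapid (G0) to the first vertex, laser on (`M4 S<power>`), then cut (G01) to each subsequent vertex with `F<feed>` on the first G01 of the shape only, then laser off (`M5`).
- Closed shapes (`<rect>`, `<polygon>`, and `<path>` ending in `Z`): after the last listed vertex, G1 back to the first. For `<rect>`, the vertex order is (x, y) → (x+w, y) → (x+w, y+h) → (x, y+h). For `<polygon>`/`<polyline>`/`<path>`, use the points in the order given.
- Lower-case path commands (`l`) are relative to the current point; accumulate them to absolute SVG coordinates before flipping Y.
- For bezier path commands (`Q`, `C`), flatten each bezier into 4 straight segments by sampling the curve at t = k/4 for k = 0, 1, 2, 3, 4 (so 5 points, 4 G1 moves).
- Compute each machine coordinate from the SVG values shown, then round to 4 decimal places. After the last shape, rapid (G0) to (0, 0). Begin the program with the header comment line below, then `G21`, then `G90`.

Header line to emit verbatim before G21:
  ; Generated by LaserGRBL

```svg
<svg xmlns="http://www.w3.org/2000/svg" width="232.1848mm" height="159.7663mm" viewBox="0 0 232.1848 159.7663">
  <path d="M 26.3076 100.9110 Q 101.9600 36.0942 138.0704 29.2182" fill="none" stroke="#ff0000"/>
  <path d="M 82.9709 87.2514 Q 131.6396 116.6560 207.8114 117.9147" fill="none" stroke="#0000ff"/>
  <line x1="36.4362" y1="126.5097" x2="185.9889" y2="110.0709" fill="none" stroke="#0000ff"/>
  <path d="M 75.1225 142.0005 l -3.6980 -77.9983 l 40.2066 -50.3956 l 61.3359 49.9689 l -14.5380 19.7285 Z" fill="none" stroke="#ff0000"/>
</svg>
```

Since the viewBox matches the mm dimensions, user units are millimetres directly. The only transform is the Y-flip y_m = 159.7663 − y_svg.

Shape 1 is a quadratic bezier drawn with `<path>`. Its stroke #ff0000 means cut at S807, F1057. After flipping Y the toolpath is (26.3076,58.8553) → (61.6624,87.6424) → (92.0745,109.1869) → (117.5438,123.4888) → (138.0704,130.5481).

Shape 2 is a quadratic bezier drawn with `<path>`. Its stroke #0000ff means engrave at S134, F1856. After flipping Y the toolpath is (82.9709,72.5149) → (109.0242,59.5717) → (138.5154,50.1468) → (171.4444,44.2401) → (207.8114,41.8516).

Shape 3 is a line segment drawn with `<line>`. Its stroke #0000ff means engrave at S134, F1856. After flipping Y the toolpath is (36.4362,33.2566) → (185.9889,49.6954).

Shape 4 is a closed polygon drawn with `<path>`. Its stroke #ff0000 means cut at S807, F1057. After flipping Y the toolpath is (75.1225,17.7658) → (71.4245,95.7641) → (111.6311,146.1597) → (172.9670,96.1908) → (158.4290,76.4623) → (75.1225,17.7658), returning to the start.

; Generated by LaserGRBL
G21
G90
G0 X26.3076 Y58.8553
M4 S807
G01 X61.6624 Y87.6424 F1057
G01 X92.0745 Y109.1869
G01 X117.5438 Y123.4888
G01 X138.0704 Y130.5481
M5
G0 X82.9709 Y72.5149
M4 S134
G01 X109.0242 Y59.5717 F1856
G01 X138.5154 Y50.1468
G01 X171.4444 Y44.2401
G01 X207.8114 Y41.8516
M5
G0 X36.4362 Y33.2566
M4 S134
G01 X185.9889 Y49.6954 F1856
M5
G0 X75.1225 Y17.7658
M4 S807
G01 X71.4245 Y95.7641 F1057
G01 X111.6311 Y146.1597
G01 X172.9670 Y96.1908
G01 X158.4290 Y76.4623
G01 X75.1225 Y17.7658
M5
G0 X0.0000 Y0.0000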